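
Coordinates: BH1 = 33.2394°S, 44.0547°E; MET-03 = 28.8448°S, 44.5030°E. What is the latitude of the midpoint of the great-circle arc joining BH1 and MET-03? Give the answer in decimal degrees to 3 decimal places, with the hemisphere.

31.042°S

Bx = cos φ₂ cos Δλ = 0.875903,  By = cos φ₂ sin Δλ = 0.006853
φₘ = atan2(sin φ₁ + sin φ₂, √((cos φ₁ + Bx)² + By²)) = -31.04229°
λₘ = λ₁ + atan2(By, cos φ₁ + Bx) = 44.28403°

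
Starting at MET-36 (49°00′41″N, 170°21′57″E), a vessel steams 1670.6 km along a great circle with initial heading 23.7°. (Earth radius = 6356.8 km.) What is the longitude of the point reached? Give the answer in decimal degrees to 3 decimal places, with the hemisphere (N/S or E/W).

MET-36: φ = +49.01139°, λ = +170.36583°
δ = d/R = 1670.6/6356.8 = 0.262805 rad
φ₂ = arcsin(sin φ₁ cos δ + cos φ₁ sin δ cos θ)
   = arcsin(0.75484·0.96567 + 0.65591·0.25979·0.91566) = 62.24542°
λ₂ = λ₁ + atan2(sin θ sin δ cos φ₁, cos δ − sin φ₁ sin φ₂) = -176.67636°

176.676°W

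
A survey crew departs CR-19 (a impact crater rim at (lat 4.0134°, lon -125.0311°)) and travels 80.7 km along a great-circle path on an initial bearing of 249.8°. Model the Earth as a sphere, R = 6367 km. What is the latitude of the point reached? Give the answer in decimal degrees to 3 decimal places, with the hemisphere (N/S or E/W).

3.762°N

δ = d/R = 80.7/6367 = 0.012675 rad
φ₂ = arcsin(sin φ₁ cos δ + cos φ₁ sin δ cos θ)
   = arcsin(0.06999·0.99992 + 0.99755·0.01267·-0.34530) = 3.76236°
λ₂ = λ₁ + atan2(sin θ sin δ cos φ₁, cos δ − sin φ₁ sin φ₂) = -125.71411°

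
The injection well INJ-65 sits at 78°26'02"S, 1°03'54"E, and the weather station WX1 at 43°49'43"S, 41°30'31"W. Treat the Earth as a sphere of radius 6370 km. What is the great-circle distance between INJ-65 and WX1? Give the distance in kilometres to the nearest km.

INJ-65: φ = -78.43389°, λ = +1.06500°
WX1: φ = -43.82861°, λ = -41.50861°
Δφ = 34.6053°,  Δλ = -42.5736°
a = sin²(Δφ/2) + cos φ₁ cos φ₂ sin²(Δλ/2) = 0.107521
c = 2·arcsin(√a) = 0.668169 rad = 38.2832°
d = R·c = 6370 × 0.668169 = 4256.2 km

4256 km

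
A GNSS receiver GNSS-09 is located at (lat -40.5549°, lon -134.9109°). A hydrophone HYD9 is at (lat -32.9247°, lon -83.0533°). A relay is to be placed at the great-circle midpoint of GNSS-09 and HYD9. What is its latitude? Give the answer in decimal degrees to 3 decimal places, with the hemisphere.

39.685°S

Bx = cos φ₂ cos Δλ = 0.518420,  By = cos φ₂ sin Δλ = 0.660158
φₘ = atan2(sin φ₁ + sin φ₂, √((cos φ₁ + Bx)² + By²)) = -39.68471°
λₘ = λ₁ + atan2(By, cos φ₁ + Bx) = -107.59573°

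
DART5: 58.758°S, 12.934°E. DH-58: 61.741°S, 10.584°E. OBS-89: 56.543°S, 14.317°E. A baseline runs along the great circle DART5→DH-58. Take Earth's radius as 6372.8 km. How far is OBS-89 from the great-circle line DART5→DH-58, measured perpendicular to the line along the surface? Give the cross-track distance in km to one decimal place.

δ₁₃ = central angle DART5→OBS-89 = 0.040757 rad  (haversine)
θ₁₃ = bearing DART5→OBS-89 = 19.060°,  θ₁₂ = bearing DART5→DH-58 = 200.336°
dₓₜ = R·arcsin(sin δ₁₃ · sin(θ₁₃ − θ₁₂)) = 6372.8·arcsin(0.04075·sin(-181.276°)) = 5.781 km
|dₓₜ| = 5.781 km

5.8 km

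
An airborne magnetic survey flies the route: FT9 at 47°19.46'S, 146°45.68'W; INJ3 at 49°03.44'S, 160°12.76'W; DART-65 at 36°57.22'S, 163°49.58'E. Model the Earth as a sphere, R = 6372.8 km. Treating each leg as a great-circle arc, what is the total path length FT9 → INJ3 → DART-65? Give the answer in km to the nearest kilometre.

FT9: φ = -47.32433°, λ = -146.76133°
INJ3: φ = -49.05733°, λ = -160.21267°
DART-65: φ = -36.95367°, λ = +163.82633°
FT9→INJ3: c = 0.159181 rad, d = 1014.43 km
INJ3→DART-65: c = 0.499196 rad, d = 3181.28 km
Total = 1014.43 + 3181.28 = 4195.71 km

4196 km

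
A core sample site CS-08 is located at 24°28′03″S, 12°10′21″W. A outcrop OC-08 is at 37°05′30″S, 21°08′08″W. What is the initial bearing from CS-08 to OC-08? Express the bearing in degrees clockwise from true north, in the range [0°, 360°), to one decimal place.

CS-08: φ = -24.46750°, λ = -12.17250°
OC-08: φ = -37.09167°, λ = -21.13556°
Δλ = -8.9631°
y = sin Δλ · cos φ₂ = -0.124275
x = cos φ₁ sin φ₂ − sin φ₁ cos φ₂ cos Δλ = -0.222589
θ = atan2(y, x) = -150.8246° → 209.1754° (mod 360°)

209.2°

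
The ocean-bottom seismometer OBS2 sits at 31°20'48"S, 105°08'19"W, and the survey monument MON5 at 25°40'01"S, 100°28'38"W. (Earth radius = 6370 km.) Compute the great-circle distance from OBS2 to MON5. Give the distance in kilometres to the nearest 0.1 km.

778.3 km

OBS2: φ = -31.34667°, λ = -105.13861°
MON5: φ = -25.66694°, λ = -100.47722°
Δφ = 5.6797°,  Δλ = 4.6614°
a = sin²(Δφ/2) + cos φ₁ cos φ₂ sin²(Δλ/2) = 0.003728
c = 2·arcsin(√a) = 0.122186 rad = 7.0007°
d = R·c = 6370 × 0.122186 = 778.3 km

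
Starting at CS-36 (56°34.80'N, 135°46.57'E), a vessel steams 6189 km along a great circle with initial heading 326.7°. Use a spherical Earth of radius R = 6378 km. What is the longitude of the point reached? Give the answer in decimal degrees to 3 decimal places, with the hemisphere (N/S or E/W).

CS-36: φ = +56.58000°, λ = +135.77617°
δ = d/R = 6189/6378 = 0.970367 rad
φ₂ = arcsin(sin φ₁ cos δ + cos φ₁ sin δ cos θ)
   = arcsin(0.83466·0.56500 + 0.55077·0.82509·0.83581) = 58.36434°
λ₂ = λ₁ + atan2(sin θ sin δ cos φ₁, cos δ − sin φ₁ sin φ₂) = 15.50438°

15.504°E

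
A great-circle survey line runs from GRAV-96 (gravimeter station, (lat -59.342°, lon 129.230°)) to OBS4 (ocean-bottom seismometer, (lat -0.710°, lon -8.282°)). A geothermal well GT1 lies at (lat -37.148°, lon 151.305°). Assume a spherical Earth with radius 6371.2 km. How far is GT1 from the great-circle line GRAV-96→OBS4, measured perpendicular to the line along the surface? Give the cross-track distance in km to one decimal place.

δ₁₃ = central angle GRAV-96→GT1 = 0.459859 rad  (haversine)
θ₁₃ = bearing GRAV-96→GT1 = 42.450°,  θ₁₂ = bearing GRAV-96→OBS4 = 226.513°
dₓₜ = R·arcsin(sin δ₁₃ · sin(θ₁₃ − θ₁₂)) = 6371.2·arcsin(0.44382·sin(-184.063°)) = 200.382 km
|dₓₜ| = 200.382 km

200.4 km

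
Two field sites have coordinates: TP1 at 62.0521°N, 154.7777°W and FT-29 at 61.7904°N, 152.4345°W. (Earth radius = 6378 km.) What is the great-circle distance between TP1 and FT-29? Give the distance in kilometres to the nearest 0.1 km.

Δφ = -0.2617°,  Δλ = 2.3432°
a = sin²(Δφ/2) + cos φ₁ cos φ₂ sin²(Δλ/2) = 0.000098
c = 2·arcsin(√a) = 0.019783 rad = 1.1335°
d = R·c = 6378 × 0.019783 = 126.2 km

126.2 km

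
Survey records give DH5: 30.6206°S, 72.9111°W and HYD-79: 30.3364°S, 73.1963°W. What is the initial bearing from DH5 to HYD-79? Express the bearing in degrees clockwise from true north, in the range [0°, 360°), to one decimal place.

Δλ = -0.2852°
y = sin Δλ · cos φ₂ = -0.004296
x = cos φ₁ sin φ₂ − sin φ₁ cos φ₂ cos Δλ = 0.004955
θ = atan2(y, x) = -40.9274° → 319.0726° (mod 360°)

319.1°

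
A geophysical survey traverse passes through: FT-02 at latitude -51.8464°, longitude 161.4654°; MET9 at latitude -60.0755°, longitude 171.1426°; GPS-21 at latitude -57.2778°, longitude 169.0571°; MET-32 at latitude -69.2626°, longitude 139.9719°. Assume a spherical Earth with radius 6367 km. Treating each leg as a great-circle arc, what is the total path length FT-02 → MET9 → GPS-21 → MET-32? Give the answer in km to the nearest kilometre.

FT-02→MET9: c = 0.171567 rad, d = 1092.37 km
MET9→GPS-21: c = 0.052361 rad, d = 333.38 km
GPS-21→MET-32: c = 0.304270 rad, d = 1937.29 km
Total = 1092.37 + 333.38 + 1937.29 = 3363.04 km

3363 km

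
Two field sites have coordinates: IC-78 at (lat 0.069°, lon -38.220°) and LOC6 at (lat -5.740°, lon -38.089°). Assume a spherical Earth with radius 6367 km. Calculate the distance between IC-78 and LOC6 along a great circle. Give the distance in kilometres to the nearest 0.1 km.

Δφ = -5.8090°,  Δλ = 0.1310°
a = sin²(Δφ/2) + cos φ₁ cos φ₂ sin²(Δλ/2) = 0.002569
c = 2·arcsin(√a) = 0.101412 rad = 5.8105°
d = R·c = 6367 × 0.101412 = 645.7 km

645.7 km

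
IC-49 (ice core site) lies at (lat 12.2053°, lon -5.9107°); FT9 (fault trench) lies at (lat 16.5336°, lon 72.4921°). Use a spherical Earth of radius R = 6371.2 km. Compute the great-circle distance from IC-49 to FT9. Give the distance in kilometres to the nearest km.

Δφ = 4.3283°,  Δλ = 78.4028°
a = sin²(Δφ/2) + cos φ₁ cos φ₂ sin²(Δλ/2) = 0.375737
c = 2·arcsin(√a) = 1.319638 rad = 75.6097°
d = R·c = 6371.2 × 1.319638 = 8407.7 km

8408 km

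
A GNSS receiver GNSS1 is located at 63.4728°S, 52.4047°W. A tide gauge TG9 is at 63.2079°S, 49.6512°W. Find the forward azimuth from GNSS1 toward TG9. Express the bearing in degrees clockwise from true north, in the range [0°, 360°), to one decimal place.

79.1°

Δλ = 2.7535°
y = sin Δλ · cos φ₂ = 0.021654
x = cos φ₁ sin φ₂ − sin φ₁ cos φ₂ cos Δλ = 0.004158
θ = atan2(y, x) = 79.1310° → 79.1310° (mod 360°)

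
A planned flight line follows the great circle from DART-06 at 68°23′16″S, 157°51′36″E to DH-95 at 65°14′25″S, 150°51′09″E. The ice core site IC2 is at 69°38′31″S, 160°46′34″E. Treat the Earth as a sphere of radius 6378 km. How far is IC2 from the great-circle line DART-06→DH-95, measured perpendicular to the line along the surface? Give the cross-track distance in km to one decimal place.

19.2 km

DART-06: φ = -68.38778°, λ = +157.86000°
DH-95: φ = -65.24028°, λ = +150.85250°
IC2: φ = -69.64194°, λ = +160.77611°
δ₁₃ = central angle DART-06→IC2 = 0.028478 rad  (haversine)
θ₁₃ = bearing DART-06→IC2 = 141.571°,  θ₁₂ = bearing DART-06→DH-95 = 315.502°
dₓₜ = R·arcsin(sin δ₁₃ · sin(θ₁₃ − θ₁₂)) = 6378·arcsin(0.02847·sin(-173.931°)) = -19.201 km
|dₓₜ| = 19.201 km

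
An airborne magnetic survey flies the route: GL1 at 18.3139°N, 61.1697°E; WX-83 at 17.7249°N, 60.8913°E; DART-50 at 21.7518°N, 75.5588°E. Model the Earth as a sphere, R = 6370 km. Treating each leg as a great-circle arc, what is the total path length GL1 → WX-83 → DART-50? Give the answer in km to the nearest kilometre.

GL1→WX-83: c = 0.011271 rad, d = 71.79 km
WX-83→DART-50: c = 0.250857 rad, d = 1597.96 km
Total = 71.79 + 1597.96 = 1669.76 km

1670 km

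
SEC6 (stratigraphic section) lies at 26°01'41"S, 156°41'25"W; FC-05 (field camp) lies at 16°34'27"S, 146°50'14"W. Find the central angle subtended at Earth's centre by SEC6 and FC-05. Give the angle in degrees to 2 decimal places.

13.17°

SEC6: φ = -26.02806°, λ = -156.69028°
FC-05: φ = -16.57417°, λ = -146.83722°
Δφ = 9.4539°,  Δλ = 9.8531°
a = sin²(Δφ/2) + cos φ₁ cos φ₂ sin²(Δλ/2) = 0.013143
c = 2·arcsin(√a) = 0.229788 rad = 13.1659°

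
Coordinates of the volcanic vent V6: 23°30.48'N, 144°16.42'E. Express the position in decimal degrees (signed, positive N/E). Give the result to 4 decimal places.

+23.5080°, +144.2737°

lat: 23.5080° N → +23.5080°
lon: 144.2737° E → +144.2737°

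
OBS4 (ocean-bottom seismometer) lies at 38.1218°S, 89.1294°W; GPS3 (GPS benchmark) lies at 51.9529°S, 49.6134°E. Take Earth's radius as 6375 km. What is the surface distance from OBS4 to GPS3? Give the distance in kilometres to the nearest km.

Δφ = -13.8311°,  Δλ = 138.7428°
a = sin²(Δφ/2) + cos φ₁ cos φ₂ sin²(Δλ/2) = 0.439168
c = 2·arcsin(√a) = 1.448830 rad = 83.0118°
d = R·c = 6375 × 1.448830 = 9236.3 km

9236 km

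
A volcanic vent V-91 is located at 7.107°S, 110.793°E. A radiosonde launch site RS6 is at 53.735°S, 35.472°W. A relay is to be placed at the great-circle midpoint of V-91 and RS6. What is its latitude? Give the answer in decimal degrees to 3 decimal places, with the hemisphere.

57.233°S

Bx = cos φ₂ cos Δλ = -0.491918,  By = cos φ₂ sin Δλ = -0.328503
φₘ = atan2(sin φ₁ + sin φ₂, √((cos φ₁ + Bx)² + By²)) = -57.23306°
λₘ = λ₁ + atan2(By, cos φ₁ + Bx) = 77.50887°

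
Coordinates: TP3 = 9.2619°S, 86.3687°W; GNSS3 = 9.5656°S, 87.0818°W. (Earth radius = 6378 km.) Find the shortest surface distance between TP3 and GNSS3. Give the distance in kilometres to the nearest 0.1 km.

85.3 km

Δφ = -0.3037°,  Δλ = -0.7131°
a = sin²(Δφ/2) + cos φ₁ cos φ₂ sin²(Δλ/2) = 0.000045
c = 2·arcsin(√a) = 0.013374 rad = 0.7663°
d = R·c = 6378 × 0.013374 = 85.3 km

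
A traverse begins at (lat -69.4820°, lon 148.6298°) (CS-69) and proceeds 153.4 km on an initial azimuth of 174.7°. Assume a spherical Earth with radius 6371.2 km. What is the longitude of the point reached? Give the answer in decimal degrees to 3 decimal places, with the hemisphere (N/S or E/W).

δ = d/R = 153.4/6371.2 = 0.024077 rad
φ₂ = arcsin(sin φ₁ cos δ + cos φ₁ sin δ cos θ)
   = arcsin(-0.93656·0.99971 + 0.35050·0.02407·-0.99572) = -70.85521°
λ₂ = λ₁ + atan2(sin θ sin δ cos φ₁, cos δ − sin φ₁ sin φ₂) = 149.01831°

149.018°E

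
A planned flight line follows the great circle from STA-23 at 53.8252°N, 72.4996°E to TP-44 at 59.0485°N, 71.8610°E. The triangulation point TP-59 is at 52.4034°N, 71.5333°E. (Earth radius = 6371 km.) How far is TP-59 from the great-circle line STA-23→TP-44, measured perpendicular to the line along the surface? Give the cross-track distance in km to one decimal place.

75.3 km

δ₁₃ = central angle STA-23→TP-59 = 0.026800 rad  (haversine)
θ₁₃ = bearing STA-23→TP-59 = 202.579°,  θ₁₂ = bearing STA-23→TP-44 = 356.398°
dₓₜ = R·arcsin(sin δ₁₃ · sin(θ₁₃ − θ₁₂)) = 6371·arcsin(0.02680·sin(-153.819°)) = -75.326 km
|dₓₜ| = 75.326 km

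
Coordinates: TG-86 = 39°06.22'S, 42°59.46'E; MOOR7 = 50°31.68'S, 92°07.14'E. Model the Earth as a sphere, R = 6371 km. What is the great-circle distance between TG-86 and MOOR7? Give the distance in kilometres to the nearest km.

TG-86: φ = -39.10367°, λ = +42.99100°
MOOR7: φ = -50.52800°, λ = +92.11900°
Δφ = -11.4243°,  Δλ = 49.1280°
a = sin²(Δφ/2) + cos φ₁ cos φ₂ sin²(Δλ/2) = 0.095157
c = 2·arcsin(√a) = 0.627180 rad = 35.9348°
d = R·c = 6371 × 0.627180 = 3995.8 km

3996 km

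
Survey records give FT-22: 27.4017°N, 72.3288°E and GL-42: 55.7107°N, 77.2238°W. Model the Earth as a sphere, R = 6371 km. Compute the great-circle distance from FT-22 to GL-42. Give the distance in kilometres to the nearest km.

Δφ = 28.3090°,  Δλ = -149.5526°
a = sin²(Δφ/2) + cos φ₁ cos φ₂ sin²(Δλ/2) = 0.525473
c = 2·arcsin(√a) = 1.621765 rad = 92.9203°
d = R·c = 6371 × 1.621765 = 10332.3 km

10332 km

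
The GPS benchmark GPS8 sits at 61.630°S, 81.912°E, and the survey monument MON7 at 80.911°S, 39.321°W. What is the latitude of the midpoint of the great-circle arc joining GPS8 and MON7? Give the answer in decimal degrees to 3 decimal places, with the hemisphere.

77.447°S

Bx = cos φ₂ cos Δλ = -0.081910,  By = cos φ₂ sin Δλ = -0.135073
φₘ = atan2(sin φ₁ + sin φ₂, √((cos φ₁ + Bx)² + By²)) = -77.44664°
λₘ = λ₁ + atan2(By, cos φ₁ + Bx) = 62.95561°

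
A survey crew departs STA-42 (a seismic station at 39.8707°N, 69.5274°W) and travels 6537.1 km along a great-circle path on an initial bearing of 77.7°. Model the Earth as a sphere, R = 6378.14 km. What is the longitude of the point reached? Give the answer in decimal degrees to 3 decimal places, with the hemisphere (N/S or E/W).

1.829°E

δ = d/R = 6537.1/6378.14 = 1.024923 rad
φ₂ = arcsin(sin φ₁ cos δ + cos φ₁ sin δ cos θ)
   = arcsin(0.64106·0.51917 + 0.76749·0.85467·0.21303) = 28.20015°
λ₂ = λ₁ + atan2(sin θ sin δ cos φ₁, cos δ − sin φ₁ sin φ₂) = 1.82885°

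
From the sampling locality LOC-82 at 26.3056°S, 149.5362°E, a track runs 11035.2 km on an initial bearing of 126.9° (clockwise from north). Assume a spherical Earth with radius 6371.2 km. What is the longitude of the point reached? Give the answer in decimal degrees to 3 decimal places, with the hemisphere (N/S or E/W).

93.212°W

δ = d/R = 11035.2/6371.2 = 1.732044 rad
φ₂ = arcsin(sin φ₁ cos δ + cos φ₁ sin δ cos θ)
   = arcsin(-0.44316·-0.16055 + 0.89644·0.98703·-0.60042) = -27.39428°
λ₂ = λ₁ + atan2(sin θ sin δ cos φ₁, cos δ − sin φ₁ sin φ₂) = -93.21197°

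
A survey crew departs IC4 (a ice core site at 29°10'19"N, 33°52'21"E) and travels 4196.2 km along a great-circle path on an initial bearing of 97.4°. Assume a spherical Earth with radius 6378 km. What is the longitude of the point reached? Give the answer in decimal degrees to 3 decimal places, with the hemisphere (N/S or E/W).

IC4: φ = +29.17194°, λ = +33.87250°
δ = d/R = 4196.2/6378 = 0.657918 rad
φ₂ = arcsin(sin φ₁ cos δ + cos φ₁ sin δ cos θ)
   = arcsin(0.48743·0.79127 + 0.87316·0.61147·-0.12880) = 18.47697°
λ₂ = λ₁ + atan2(sin θ sin δ cos φ₁, cos δ − sin φ₁ sin φ₂) = 73.61474°

73.615°E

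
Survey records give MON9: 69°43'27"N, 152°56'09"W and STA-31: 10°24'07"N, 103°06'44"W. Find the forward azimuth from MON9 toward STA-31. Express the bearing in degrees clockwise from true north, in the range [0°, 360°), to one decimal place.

125.3°

MON9: φ = +69.72417°, λ = -152.93583°
STA-31: φ = +10.40194°, λ = -103.11222°
Δλ = 49.8236°
y = sin Δλ · cos φ₂ = 0.751505
x = cos φ₁ sin φ₂ − sin φ₁ cos φ₂ cos Δλ = -0.532652
θ = atan2(y, x) = 125.3283° → 125.3283° (mod 360°)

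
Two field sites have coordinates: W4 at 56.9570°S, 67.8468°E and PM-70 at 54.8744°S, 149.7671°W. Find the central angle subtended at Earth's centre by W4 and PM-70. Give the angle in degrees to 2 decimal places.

Δφ = 2.0826°,  Δλ = 142.3861°
a = sin²(Δφ/2) + cos φ₁ cos φ₂ sin²(Δλ/2) = 0.281456
c = 2·arcsin(√a) = 1.118437 rad = 64.0817°

64.08°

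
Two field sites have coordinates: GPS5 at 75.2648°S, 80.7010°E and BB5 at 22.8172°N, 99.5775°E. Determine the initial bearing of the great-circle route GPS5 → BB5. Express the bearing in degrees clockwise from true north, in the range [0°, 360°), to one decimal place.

Δλ = 18.8765°
y = sin Δλ · cos φ₂ = 0.298212
x = cos φ₁ sin φ₂ − sin φ₁ cos φ₂ cos Δλ = 0.942125
θ = atan2(y, x) = 17.5642° → 17.5642° (mod 360°)

17.6°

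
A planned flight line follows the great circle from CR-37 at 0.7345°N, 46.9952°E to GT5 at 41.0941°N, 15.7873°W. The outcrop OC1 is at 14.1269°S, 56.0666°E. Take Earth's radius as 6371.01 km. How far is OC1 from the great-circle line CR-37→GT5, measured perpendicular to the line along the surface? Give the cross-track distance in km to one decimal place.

δ₁₃ = central angle CR-37→OC1 = 0.303083 rad  (haversine)
θ₁₃ = bearing CR-37→OC1 = 149.184°,  θ₁₂ = bearing CR-37→GT5 = 314.248°
dₓₜ = R·arcsin(sin δ₁₃ · sin(θ₁₃ − θ₁₂)) = 6371.01·arcsin(0.29846·sin(-165.064°)) = -490.582 km
|dₓₜ| = 490.582 km

490.6 km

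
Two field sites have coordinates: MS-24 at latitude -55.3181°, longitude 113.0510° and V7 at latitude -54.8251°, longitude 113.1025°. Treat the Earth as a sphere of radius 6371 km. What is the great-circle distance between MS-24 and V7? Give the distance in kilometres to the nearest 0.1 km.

54.9 km

Δφ = 0.4930°,  Δλ = 0.0515°
a = sin²(Δφ/2) + cos φ₁ cos φ₂ sin²(Δλ/2) = 0.000019
c = 2·arcsin(√a) = 0.008620 rad = 0.4939°
d = R·c = 6371 × 0.008620 = 54.9 km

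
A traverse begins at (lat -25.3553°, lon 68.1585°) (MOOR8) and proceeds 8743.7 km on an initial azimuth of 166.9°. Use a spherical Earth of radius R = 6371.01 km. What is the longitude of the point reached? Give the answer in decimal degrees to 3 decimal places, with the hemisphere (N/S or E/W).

155.753°W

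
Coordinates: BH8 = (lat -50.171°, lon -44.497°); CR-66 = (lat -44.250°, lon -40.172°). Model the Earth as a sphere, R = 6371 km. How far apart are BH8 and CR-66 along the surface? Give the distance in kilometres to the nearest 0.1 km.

734.7 km

Δφ = 5.9210°,  Δλ = 4.3250°
a = sin²(Δφ/2) + cos φ₁ cos φ₂ sin²(Δλ/2) = 0.003321
c = 2·arcsin(√a) = 0.115315 rad = 6.6071°
d = R·c = 6371 × 0.115315 = 734.7 km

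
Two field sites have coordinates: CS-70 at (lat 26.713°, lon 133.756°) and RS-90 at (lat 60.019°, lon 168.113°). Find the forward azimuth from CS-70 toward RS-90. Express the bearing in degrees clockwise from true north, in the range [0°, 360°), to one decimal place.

25.6°

Δλ = 34.3570°
y = sin Δλ · cos φ₂ = 0.282012
x = cos φ₁ sin φ₂ − sin φ₁ cos φ₂ cos Δλ = 0.588300
θ = atan2(y, x) = 25.6115° → 25.6115° (mod 360°)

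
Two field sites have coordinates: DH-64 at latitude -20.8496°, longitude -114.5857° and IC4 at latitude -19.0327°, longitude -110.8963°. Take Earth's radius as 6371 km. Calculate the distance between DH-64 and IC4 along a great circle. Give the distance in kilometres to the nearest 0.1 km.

435.3 km

Δφ = 1.8169°,  Δλ = 3.6894°
a = sin²(Δφ/2) + cos φ₁ cos φ₂ sin²(Δλ/2) = 0.001167
c = 2·arcsin(√a) = 0.068331 rad = 3.9151°
d = R·c = 6371 × 0.068331 = 435.3 km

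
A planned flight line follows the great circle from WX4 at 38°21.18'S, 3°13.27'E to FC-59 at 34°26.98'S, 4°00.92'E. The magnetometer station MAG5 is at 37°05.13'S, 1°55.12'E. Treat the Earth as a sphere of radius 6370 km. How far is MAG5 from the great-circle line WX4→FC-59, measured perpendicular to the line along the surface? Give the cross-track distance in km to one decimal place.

WX4: φ = -38.35300°, λ = +3.22117°
FC-59: φ = -34.44967°, λ = +4.01533°
MAG5: φ = -37.08550°, λ = +1.91867°
δ₁₃ = central angle WX4→MAG5 = 0.028508 rad  (haversine)
θ₁₃ = bearing WX4→MAG5 = 320.493°,  θ₁₂ = bearing WX4→FC-59 = 9.538°
dₓₜ = R·arcsin(sin δ₁₃ · sin(θ₁₃ − θ₁₂)) = 6370·arcsin(0.02850·sin(310.956°)) = -137.136 km
|dₓₜ| = 137.136 km

137.1 km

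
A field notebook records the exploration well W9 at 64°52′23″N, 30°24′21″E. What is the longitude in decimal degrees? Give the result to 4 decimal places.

30.4058°E

30° + 24′/60 + 21″/3600 = 30 + 0.40000 + 0.00583 = 30.4058°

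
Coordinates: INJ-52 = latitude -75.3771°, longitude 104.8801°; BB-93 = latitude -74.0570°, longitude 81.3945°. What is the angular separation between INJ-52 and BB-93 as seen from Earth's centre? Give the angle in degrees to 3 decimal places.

6.285°

Δφ = 1.3201°,  Δλ = -23.4856°
a = sin²(Δφ/2) + cos φ₁ cos φ₂ sin²(Δλ/2) = 0.003005
c = 2·arcsin(√a) = 0.109690 rad = 6.2848°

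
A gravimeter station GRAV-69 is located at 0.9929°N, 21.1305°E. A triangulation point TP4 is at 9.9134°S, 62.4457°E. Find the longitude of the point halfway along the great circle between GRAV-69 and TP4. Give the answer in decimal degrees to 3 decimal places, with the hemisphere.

Bx = cos φ₂ cos Δλ = 0.739875,  By = cos φ₂ sin Δλ = 0.650344
φₘ = atan2(sin φ₁ + sin φ₂, √((cos φ₁ + Bx)² + By²)) = -4.76534°
λₘ = λ₁ + atan2(By, cos φ₁ + Bx) = 41.62724°

41.627°E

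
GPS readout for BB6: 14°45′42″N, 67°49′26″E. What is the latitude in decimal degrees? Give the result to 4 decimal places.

14.7617°N

14° + 45′/60 + 42″/3600 = 14 + 0.75000 + 0.01167 = 14.7617°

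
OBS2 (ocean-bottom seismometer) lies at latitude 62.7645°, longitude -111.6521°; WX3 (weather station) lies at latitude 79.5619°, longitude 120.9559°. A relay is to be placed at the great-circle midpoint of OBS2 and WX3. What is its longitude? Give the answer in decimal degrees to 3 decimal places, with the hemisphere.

Bx = cos φ₂ cos Δλ = -0.110020,  By = cos φ₂ sin Δλ = -0.143942
φₘ = atan2(sin φ₁ + sin φ₂, √((cos φ₁ + Bx)² + By²)) = 78.63905°
λₘ = λ₁ + atan2(By, cos φ₁ + Bx) = -134.14498°

134.145°W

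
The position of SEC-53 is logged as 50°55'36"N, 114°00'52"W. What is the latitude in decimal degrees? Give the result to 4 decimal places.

50.9267°N

50° + 55′/60 + 36″/3600 = 50 + 0.91667 + 0.01000 = 50.9267°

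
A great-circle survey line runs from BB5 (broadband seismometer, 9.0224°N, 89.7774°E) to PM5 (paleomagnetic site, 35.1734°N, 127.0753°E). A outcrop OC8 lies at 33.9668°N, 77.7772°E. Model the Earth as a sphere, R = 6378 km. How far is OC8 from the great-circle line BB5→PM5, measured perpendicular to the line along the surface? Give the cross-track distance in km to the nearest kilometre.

2815 km

δ₁₃ = central angle BB5→OC8 = 0.476038 rad  (haversine)
θ₁₃ = bearing BB5→OC8 = 337.896°,  θ₁₂ = bearing BB5→PM5 = 46.688°
dₓₜ = R·arcsin(sin δ₁₃ · sin(θ₁₃ − θ₁₂)) = 6378·arcsin(0.45826·sin(291.208°)) = -2815.387 km
|dₓₜ| = 2815.387 km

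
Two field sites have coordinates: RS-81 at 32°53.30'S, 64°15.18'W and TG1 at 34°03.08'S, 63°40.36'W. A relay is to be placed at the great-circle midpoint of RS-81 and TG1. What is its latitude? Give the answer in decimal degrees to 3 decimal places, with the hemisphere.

RS-81: φ = -32.88833°, λ = -64.25300°
TG1: φ = -34.05133°, λ = -63.67267°
Bx = cos φ₂ cos Δλ = 0.828494,  By = cos φ₂ sin Δλ = 0.008392
φₘ = atan2(sin φ₁ + sin φ₂, √((cos φ₁ + Bx)² + By²)) = -33.47017°
λₘ = λ₁ + atan2(By, cos φ₁ + Bx) = -63.96478°

33.470°S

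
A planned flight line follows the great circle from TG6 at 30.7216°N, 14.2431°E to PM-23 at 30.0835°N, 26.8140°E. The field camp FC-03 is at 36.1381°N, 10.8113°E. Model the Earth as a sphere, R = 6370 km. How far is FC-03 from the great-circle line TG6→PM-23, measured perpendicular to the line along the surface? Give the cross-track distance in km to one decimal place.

δ₁₃ = central angle TG6→FC-03 = 0.106917 rad  (haversine)
θ₁₃ = bearing TG6→FC-03 = 333.062°,  θ₁₂ = bearing TG6→PM-23 = 90.164°
dₓₜ = R·arcsin(sin δ₁₃ · sin(θ₁₃ − θ₁₂)) = 6370·arcsin(0.10671·sin(242.898°)) = -606.038 km
|dₓₜ| = 606.038 km

606.0 km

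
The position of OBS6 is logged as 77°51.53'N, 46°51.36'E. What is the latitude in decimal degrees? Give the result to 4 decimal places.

77.8588°N

77° + 51.53′/60 = 77 + 0.85883 = 77.8588°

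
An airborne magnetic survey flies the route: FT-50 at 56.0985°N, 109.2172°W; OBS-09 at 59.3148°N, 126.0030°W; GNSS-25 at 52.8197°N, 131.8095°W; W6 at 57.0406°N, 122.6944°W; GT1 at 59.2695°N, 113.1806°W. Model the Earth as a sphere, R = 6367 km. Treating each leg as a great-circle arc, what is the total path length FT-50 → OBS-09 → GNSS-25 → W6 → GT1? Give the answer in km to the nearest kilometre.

3217 km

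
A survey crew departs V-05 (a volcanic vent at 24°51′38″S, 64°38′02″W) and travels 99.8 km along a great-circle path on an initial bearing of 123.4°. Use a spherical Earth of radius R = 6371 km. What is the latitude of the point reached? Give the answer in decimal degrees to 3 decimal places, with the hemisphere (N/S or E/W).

25.352°S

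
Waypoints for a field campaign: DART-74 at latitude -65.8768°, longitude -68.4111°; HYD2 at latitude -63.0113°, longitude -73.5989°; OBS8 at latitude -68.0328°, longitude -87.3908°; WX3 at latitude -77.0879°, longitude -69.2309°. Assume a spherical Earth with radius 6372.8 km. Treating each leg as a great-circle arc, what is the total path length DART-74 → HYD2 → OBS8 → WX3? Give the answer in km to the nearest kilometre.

2411 km

DART-74→HYD2: c = 0.063416 rad, d = 404.14 km
HYD2→OBS8: c = 0.132253 rad, d = 842.82 km
OBS8→WX3: c = 0.182606 rad, d = 1163.71 km
Total = 404.14 + 842.82 + 1163.71 = 2410.67 km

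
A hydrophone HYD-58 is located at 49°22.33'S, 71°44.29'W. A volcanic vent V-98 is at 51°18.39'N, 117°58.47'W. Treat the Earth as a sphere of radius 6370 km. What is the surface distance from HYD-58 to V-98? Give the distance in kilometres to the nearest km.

12019 km

HYD-58: φ = -49.37217°, λ = -71.73817°
V-98: φ = +51.30650°, λ = -117.97450°
Δφ = 100.6787°,  Δλ = -46.2363°
a = sin²(Δφ/2) + cos φ₁ cos φ₂ sin²(Δλ/2) = 0.655402
c = 2·arcsin(√a) = 1.886836 rad = 108.1077°
d = R·c = 6370 × 1.886836 = 12019.1 km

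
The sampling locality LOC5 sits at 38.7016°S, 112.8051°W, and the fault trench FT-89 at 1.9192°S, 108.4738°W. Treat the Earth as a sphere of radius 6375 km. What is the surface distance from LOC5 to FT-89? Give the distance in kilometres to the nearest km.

4116 km

Δφ = 36.7824°,  Δλ = 4.3313°
a = sin²(Δφ/2) + cos φ₁ cos φ₂ sin²(Δλ/2) = 0.100656
c = 2·arcsin(√a) = 0.645685 rad = 36.9950°
d = R·c = 6375 × 0.645685 = 4116.2 km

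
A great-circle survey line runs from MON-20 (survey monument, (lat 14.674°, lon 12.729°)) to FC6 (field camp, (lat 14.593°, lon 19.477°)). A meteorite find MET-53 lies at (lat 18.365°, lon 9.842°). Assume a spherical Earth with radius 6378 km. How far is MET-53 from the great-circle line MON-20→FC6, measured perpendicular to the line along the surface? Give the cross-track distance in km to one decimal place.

δ₁₃ = central angle MON-20→MET-53 = 0.080514 rad  (haversine)
θ₁₃ = bearing MON-20→MET-53 = 323.534°,  θ₁₂ = bearing MON-20→FC6 = 89.857°
dₓₜ = R·arcsin(sin δ₁₃ · sin(θ₁₃ − θ₁₂)) = 6378·arcsin(0.08043·sin(233.678°)) = -413.585 km
|dₓₜ| = 413.585 km

413.6 km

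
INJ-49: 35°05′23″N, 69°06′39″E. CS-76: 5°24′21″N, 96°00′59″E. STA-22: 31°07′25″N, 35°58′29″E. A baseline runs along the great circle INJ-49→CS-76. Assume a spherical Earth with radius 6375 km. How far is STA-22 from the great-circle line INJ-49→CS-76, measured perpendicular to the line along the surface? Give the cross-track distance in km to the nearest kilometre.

INJ-49: φ = +35.08972°, λ = +69.11083°
CS-76: φ = +5.40583°, λ = +96.01639°
STA-22: φ = +31.12361°, λ = +35.97472°
δ₁₃ = central angle INJ-49→STA-22 = 0.487106 rad  (haversine)
θ₁₃ = bearing INJ-49→STA-22 = 271.330°,  θ₁₂ = bearing INJ-49→CS-76 = 133.882°
dₓₜ = R·arcsin(sin δ₁₃ · sin(θ₁₃ − θ₁₂)) = 6375·arcsin(0.46807·sin(137.448°)) = 2053.253 km
|dₓₜ| = 2053.253 km

2053 km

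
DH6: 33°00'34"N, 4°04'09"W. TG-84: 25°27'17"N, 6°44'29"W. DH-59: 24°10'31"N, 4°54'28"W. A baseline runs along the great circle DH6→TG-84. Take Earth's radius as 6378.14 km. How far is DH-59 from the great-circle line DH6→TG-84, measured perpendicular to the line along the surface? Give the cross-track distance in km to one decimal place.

DH6: φ = +33.00944°, λ = -4.06917°
TG-84: φ = +25.45472°, λ = -6.74139°
DH-59: φ = +24.17528°, λ = -4.90778°
δ₁₃ = central angle DH6→DH-59 = 0.154718 rad  (haversine)
θ₁₃ = bearing DH6→DH-59 = 184.971°,  θ₁₂ = bearing DH6→TG-84 = 197.822°
dₓₜ = R·arcsin(sin δ₁₃ · sin(θ₁₃ − θ₁₂)) = 6378.14·arcsin(0.15410·sin(-12.852°)) = -218.664 km
|dₓₜ| = 218.664 km

218.7 km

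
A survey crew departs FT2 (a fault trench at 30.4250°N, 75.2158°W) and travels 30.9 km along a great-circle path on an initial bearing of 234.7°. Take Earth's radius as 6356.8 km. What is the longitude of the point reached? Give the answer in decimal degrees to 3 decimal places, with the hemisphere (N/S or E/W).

75.479°W

δ = d/R = 30.9/6356.8 = 0.004861 rad
φ₂ = arcsin(sin φ₁ cos δ + cos φ₁ sin δ cos θ)
   = arcsin(0.50641·0.99999 + 0.86229·0.00486·-0.57786) = 30.26380°
λ₂ = λ₁ + atan2(sin θ sin δ cos φ₁, cos δ − sin φ₁ sin φ₂) = -75.47897°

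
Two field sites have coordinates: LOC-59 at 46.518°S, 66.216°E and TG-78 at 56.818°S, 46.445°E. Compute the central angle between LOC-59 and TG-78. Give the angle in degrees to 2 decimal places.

15.91°

Δφ = -10.3000°,  Δλ = -19.7710°
a = sin²(Δφ/2) + cos φ₁ cos φ₂ sin²(Δλ/2) = 0.019158
c = 2·arcsin(√a) = 0.277714 rad = 15.9119°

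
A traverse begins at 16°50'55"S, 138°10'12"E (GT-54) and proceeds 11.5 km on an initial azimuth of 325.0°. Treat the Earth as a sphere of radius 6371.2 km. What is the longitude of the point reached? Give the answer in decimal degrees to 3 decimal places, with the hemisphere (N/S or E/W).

GT-54: φ = -16.84861°, λ = +138.17000°
δ = d/R = 11.5/6371.2 = 0.001805 rad
φ₂ = arcsin(sin φ₁ cos δ + cos φ₁ sin δ cos θ)
   = arcsin(-0.28984·1.00000 + 0.95707·0.00180·0.81915) = -16.76389°
λ₂ = λ₁ + atan2(sin θ sin δ cos φ₁, cos δ − sin φ₁ sin φ₂) = 138.10805°

138.108°E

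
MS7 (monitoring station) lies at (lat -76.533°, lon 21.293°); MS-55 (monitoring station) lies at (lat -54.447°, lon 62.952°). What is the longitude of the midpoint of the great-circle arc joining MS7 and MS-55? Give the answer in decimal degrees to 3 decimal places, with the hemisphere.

51.372°E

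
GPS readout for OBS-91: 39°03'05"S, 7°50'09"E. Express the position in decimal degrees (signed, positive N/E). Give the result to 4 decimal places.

lat: 39.0514° S → -39.0514°
lon: 7.8358° E → +7.8358°

-39.0514°, +7.8358°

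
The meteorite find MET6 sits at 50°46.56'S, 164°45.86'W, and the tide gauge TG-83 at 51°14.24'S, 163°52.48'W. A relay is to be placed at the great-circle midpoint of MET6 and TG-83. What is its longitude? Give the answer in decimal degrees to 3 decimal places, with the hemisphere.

164.322°W

MET6: φ = -50.77600°, λ = -164.76433°
TG-83: φ = -51.23733°, λ = -163.87467°
Bx = cos φ₂ cos Δλ = 0.626020,  By = cos φ₂ sin Δλ = 0.009721
φₘ = atan2(sin φ₁ + sin φ₂, √((cos φ₁ + Bx)² + By²)) = -51.00751°
λₘ = λ₁ + atan2(By, cos φ₁ + Bx) = -164.32171°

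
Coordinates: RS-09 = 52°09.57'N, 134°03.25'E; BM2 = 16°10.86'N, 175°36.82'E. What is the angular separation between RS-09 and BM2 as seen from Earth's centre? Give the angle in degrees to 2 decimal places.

48.63°

RS-09: φ = +52.15950°, λ = +134.05417°
BM2: φ = +16.18100°, λ = +175.61367°
Δφ = -35.9785°,  Δλ = 41.5595°
a = sin²(Δφ/2) + cos φ₁ cos φ₂ sin²(Δλ/2) = 0.169537
c = 2·arcsin(√a) = 0.848745 rad = 48.6295°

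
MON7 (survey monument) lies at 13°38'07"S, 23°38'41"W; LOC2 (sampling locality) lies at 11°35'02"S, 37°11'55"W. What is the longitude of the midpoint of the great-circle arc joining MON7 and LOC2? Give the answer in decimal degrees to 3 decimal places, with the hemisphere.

MON7: φ = -13.63528°, λ = -23.64472°
LOC2: φ = -11.58389°, λ = -37.19861°
Bx = cos φ₂ cos Δλ = 0.952349,  By = cos φ₂ sin Δλ = -0.229586
φₘ = atan2(sin φ₁ + sin φ₂, √((cos φ₁ + Bx)² + By²)) = -12.69544°
λₘ = λ₁ + atan2(By, cos φ₁ + Bx) = -30.44894°

30.449°W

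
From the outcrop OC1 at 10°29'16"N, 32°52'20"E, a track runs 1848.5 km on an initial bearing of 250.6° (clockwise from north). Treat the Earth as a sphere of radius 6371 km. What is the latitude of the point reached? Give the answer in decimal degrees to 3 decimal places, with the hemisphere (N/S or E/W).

4.645°N

OC1: φ = +10.48778°, λ = +32.87222°
δ = d/R = 1848.5/6371 = 0.290143 rad
φ₂ = arcsin(sin φ₁ cos δ + cos φ₁ sin δ cos θ)
   = arcsin(0.18203·0.95820 + 0.98329·0.28609·-0.33216) = 4.64476°
λ₂ = λ₁ + atan2(sin θ sin δ cos φ₁, cos δ − sin φ₁ sin φ₂) = 17.16422°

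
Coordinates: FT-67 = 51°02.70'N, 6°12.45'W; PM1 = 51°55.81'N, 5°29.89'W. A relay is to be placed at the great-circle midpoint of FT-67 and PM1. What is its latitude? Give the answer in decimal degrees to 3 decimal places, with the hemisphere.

FT-67: φ = +51.04500°, λ = -6.20750°
PM1: φ = +51.93017°, λ = -5.49817°
Bx = cos φ₂ cos Δλ = 0.616574,  By = cos φ₂ sin Δλ = 0.007634
φₘ = atan2(sin φ₁ + sin φ₂, √((cos φ₁ + Bx)² + By²)) = 51.48812°
λₘ = λ₁ + atan2(By, cos φ₁ + Bx) = -5.85628°

51.488°N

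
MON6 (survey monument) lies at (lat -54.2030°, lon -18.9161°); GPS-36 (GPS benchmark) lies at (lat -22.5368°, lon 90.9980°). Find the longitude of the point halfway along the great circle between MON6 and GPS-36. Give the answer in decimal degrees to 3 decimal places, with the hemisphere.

Bx = cos φ₂ cos Δλ = -0.314600,  By = cos φ₂ sin Δλ = 0.868404
φₘ = atan2(sin φ₁ + sin φ₂, √((cos φ₁ + Bx)² + By²)) = -52.71104°
λₘ = λ₁ + atan2(By, cos φ₁ + Bx) = 53.79366°

53.794°E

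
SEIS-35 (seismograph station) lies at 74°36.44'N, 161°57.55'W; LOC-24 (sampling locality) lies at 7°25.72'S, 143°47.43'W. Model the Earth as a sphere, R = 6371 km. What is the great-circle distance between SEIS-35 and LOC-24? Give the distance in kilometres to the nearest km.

SEIS-35: φ = +74.60733°, λ = -161.95917°
LOC-24: φ = -7.42867°, λ = -143.79050°
Δφ = -82.0360°,  Δλ = 18.1687°
a = sin²(Δφ/2) + cos φ₁ cos φ₂ sin²(Δλ/2) = 0.437286
c = 2·arcsin(√a) = 1.445037 rad = 82.7945°
d = R·c = 6371 × 1.445037 = 9206.3 km

9206 km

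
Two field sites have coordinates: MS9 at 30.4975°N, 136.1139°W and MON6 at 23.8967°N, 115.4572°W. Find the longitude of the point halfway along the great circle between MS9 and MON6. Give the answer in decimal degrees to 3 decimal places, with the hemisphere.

125.476°W

Bx = cos φ₂ cos Δλ = 0.855499,  By = cos φ₂ sin Δλ = 0.322528
φₘ = atan2(sin φ₁ + sin φ₂, √((cos φ₁ + Bx)² + By²)) = 27.57906°
λₘ = λ₁ + atan2(By, cos φ₁ + Bx) = -125.47613°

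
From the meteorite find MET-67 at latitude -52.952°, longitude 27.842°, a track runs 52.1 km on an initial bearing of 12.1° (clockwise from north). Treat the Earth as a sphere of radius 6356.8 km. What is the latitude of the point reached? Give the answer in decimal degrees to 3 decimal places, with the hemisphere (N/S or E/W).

52.493°S

δ = d/R = 52.1/6356.8 = 0.008196 rad
φ₂ = arcsin(sin φ₁ cos δ + cos φ₁ sin δ cos θ)
   = arcsin(-0.79813·0.99997 + 0.60248·0.00820·0.97778) = -52.49273°
λ₂ = λ₁ + atan2(sin θ sin δ cos φ₁, cos δ − sin φ₁ sin φ₂) = 28.00367°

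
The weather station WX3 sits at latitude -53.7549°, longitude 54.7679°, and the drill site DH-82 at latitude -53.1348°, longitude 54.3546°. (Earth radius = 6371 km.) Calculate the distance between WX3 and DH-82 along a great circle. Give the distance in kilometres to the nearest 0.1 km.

74.2 km

Δφ = 0.6201°,  Δλ = -0.4133°
a = sin²(Δφ/2) + cos φ₁ cos φ₂ sin²(Δλ/2) = 0.000034
c = 2·arcsin(√a) = 0.011644 rad = 0.6672°
d = R·c = 6371 × 0.011644 = 74.2 km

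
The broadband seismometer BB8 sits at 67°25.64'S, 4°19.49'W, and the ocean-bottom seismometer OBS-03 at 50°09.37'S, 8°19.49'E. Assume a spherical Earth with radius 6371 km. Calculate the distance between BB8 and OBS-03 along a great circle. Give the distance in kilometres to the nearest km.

BB8: φ = -67.42733°, λ = -4.32483°
OBS-03: φ = -50.15617°, λ = +8.32483°
Δφ = 17.2712°,  Δλ = 12.6497°
a = sin²(Δφ/2) + cos φ₁ cos φ₂ sin²(Δλ/2) = 0.025530
c = 2·arcsin(√a) = 0.320935 rad = 18.3882°
d = R·c = 6371 × 0.320935 = 2044.7 km

2045 km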